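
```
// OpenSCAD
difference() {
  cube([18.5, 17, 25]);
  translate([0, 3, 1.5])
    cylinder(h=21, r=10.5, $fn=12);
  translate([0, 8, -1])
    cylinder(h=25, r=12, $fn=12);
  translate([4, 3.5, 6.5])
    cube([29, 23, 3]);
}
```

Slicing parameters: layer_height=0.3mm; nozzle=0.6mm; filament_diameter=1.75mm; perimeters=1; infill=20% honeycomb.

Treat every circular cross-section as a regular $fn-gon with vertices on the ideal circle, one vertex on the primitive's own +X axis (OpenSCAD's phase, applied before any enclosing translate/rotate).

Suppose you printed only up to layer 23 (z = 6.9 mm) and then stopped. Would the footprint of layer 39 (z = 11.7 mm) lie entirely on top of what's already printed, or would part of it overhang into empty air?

Compare the two slices. At z = 6.9: the 18.5×17 cube contributes its full rectangle (area 314.50 mm²); the r=10.5 cylinder at (0, 3) contributes a regular 12-gon of circumradius 10.5 (area = (12/2)·10.500²·sin(360°/12) = 330.75 mm²); the r=12 cylinder at (0, 8) gives a regular 12-gon of circumradius 12 (constant along its height) (area = (12/2)·12.000²·sin(360°/12) = 432.00 mm²); the cube at (4, 3.5) is present — its section is the full 29×23 rectangle (area 667.00 mm²); Subtracting the remaining from the first: starting from the 18.5×17 cube (314.50 mm²), the r=10.5 cylinder at (0, 3) partially overlaps it — only the 112.98 mm² overlap (of its 330.75 mm²) is removed, clipping the outline; the r=12 cylinder at (0, 8) partially overlaps it — only the 67.99 mm² overlap (of its 432.00 mm²) is removed, clipping the outline; the 29×23 cube at (4, 3.5) partially overlaps it — only the 104.61 mm² overlap (of its 667.00 mm²) is removed, clipping the outline — area = 28.91 mm². At z = 11.7: the 18.5×17 cube contributes its full rectangle (area 314.50 mm²); the r=10.5 cylinder at (0, 3) contributes a regular 12-gon of circumradius 10.5 (area = (12/2)·10.500²·sin(360°/12) = 330.75 mm²); the cylinder at (0, 8): section is a regular 12-gon, circumradius r=12 (area = (12/2)·12.000²·sin(360°/12) = 432.00 mm²); the cube at (4, 3.5) is absent (z outside [6.5, 9.5]); After the difference (first − rest): starting from the 18.5×17 cube (314.50 mm²), the r=10.5 cylinder at (0, 3) partially overlaps it — only the 112.98 mm² overlap (of its 330.75 mm²) is removed, clipping the outline; the r=12 cylinder at (0, 8) partially overlaps it — only the 67.99 mm² overlap (of its 432.00 mm²) is removed, clipping the outline — area = 133.52 mm². Checking containment: at z = 11.7 the cross-section extends beyond the z = 6.9 cross-section by about 104.61 mm².

part overhangs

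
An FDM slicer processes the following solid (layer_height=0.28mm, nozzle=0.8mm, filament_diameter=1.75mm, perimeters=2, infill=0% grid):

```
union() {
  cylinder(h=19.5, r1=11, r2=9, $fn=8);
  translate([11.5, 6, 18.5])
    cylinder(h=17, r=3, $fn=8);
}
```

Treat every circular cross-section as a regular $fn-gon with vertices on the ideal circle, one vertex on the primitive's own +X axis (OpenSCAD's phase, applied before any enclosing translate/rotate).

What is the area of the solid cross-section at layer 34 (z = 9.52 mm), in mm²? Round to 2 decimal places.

At z = 9.52 mm: the cone: at t=0.488 of its height the radius interpolates to r₁+(r₂−r₁)t = 10.024, giving a regular 8-gon of that circumradius (area = (8/2)·10.024²·sin(360°/8) = 284.18 mm²); the cylinder at (11.5, 6) is not intersected at this z (z outside [18.5, 35.5]); Merging all regions: only the cone is present, so the union is just that shape — area = 284.18 mm². Overall, the cross-section is a single solid region. Net area = 284.18 mm².

284.18 mm²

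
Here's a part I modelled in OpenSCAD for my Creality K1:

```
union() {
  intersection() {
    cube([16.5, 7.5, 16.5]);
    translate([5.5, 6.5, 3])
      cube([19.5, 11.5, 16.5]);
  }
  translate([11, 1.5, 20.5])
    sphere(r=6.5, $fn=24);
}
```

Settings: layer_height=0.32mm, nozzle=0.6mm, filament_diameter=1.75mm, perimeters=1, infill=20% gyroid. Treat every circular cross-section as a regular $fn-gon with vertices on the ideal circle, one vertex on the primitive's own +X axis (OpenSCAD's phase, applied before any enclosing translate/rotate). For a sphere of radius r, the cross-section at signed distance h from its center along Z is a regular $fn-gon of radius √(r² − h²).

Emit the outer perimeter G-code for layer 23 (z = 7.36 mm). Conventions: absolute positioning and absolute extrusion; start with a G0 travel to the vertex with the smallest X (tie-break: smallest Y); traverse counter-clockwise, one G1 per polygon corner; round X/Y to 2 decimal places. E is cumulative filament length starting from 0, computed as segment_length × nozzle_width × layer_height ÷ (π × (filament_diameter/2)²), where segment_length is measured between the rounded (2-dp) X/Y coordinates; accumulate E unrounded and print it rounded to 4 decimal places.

G0 X5.50 Y6.50 Z7.36
G1 X16.50 Y6.50 E0.8781
G1 X16.50 Y7.50 E0.9579
G1 X5.50 Y7.50 E1.8360
G1 X5.50 Y6.50 E1.9158

At z = 7.36 mm: the cube (footprint 16.5×7.5) is included at this height; the cube at (5.5, 6.5) is present — its section is the full 19.5×11.5 rectangle; Taking the intersection: the 19.5×11.5 cube at (5.5, 6.5) partially overlaps the 16.5×7.5 cube; clipping to the common part keeps 11.00 mm² — 1 connected region; the sphere at (11, 1.5) is not intersected at this z (|z−center|=13.140 > r=6.5); Merging all regions: only the result so far is present, so the union is just that shape — 1 connected region. The outline is a single polygon with 4 vertices. Extrusion per mm of travel: 0.6 × 0.32 / (π × 0.875²) = 0.079824. Accumulating E over each segment gives final E = 1.9158.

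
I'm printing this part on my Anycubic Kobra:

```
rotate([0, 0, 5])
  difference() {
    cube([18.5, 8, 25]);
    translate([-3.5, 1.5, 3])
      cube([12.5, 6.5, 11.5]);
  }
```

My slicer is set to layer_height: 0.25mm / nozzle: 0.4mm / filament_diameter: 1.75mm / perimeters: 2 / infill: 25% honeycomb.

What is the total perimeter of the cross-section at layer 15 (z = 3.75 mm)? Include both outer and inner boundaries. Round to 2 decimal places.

53.00 mm

At z = 3.75 mm: the cube (footprint 18.5×8) is included at this height (perimeter 53.00 mm); the cube at (-3.5, 1.5) (footprint 12.5×6.5) is included at this height (perimeter 38.00 mm); Taking the first minus the rest: starting from the 18.5×8 cube, the 12.5×6.5 cube at (-3.5, 1.5) partially overlaps it — only the 58.50 mm² overlap (of its 81.25 mm²) is removed, clipping the outline — boundary = 53.00 mm; (rotated 5° about Z; rotation is an isometry so areas/perimeters/island counts are preserved). Overall, the cross-section is a single solid region. Total boundary length (outer) = 53.00 mm.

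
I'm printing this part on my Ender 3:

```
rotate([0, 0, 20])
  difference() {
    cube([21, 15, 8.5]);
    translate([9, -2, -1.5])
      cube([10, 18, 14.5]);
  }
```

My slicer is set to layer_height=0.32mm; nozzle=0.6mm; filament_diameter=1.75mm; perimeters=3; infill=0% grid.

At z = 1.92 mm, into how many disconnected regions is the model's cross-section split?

2

At z = 1.92 mm: the 21×15 cube contributes its full rectangle; the 10×18 cube at (9, -2) contributes its full rectangle; Taking the first minus the rest: starting from the 21×15 cube, the 10×18 cube at (9, -2) partially overlaps it — only the 150.00 mm² overlap (of its 180.00 mm²) is removed, clipping the outline — 2 connected regions; (whole slice rotated 20° about Z — lengths, areas and connectivity unchanged). The result has 2 disconnected regions.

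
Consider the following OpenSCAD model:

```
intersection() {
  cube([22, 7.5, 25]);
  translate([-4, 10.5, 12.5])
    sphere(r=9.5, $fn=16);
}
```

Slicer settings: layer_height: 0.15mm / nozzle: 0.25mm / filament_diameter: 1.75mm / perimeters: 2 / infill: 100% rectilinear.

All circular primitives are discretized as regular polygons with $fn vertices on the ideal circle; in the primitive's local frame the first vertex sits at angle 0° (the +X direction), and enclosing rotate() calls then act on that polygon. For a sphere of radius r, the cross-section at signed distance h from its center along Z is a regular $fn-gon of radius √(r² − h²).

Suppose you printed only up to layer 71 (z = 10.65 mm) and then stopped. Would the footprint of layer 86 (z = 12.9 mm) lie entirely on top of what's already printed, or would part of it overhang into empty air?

part overhangs

Compare the two slices. At z = 10.65: the cube is present — its section is the full 22×7.5 rectangle (area 165.00 mm²); the r=9.5 sphere at (-4, 10.5) contributes a regular 16-gon of circumradius √(9.5²−1.85²) = 9.318 (area = (16/2)·9.318²·sin(360°/16) = 265.82 mm²); After intersecting: the r=9.5 sphere at (-4, 10.5) partially overlaps the 22×7.5 cube; clipping to the common part keeps 15.76 mm² — area = 15.76 mm². At z = 12.9: the 22×7.5 cube contributes its full rectangle (area 165.00 mm²); the r=9.5 sphere at (-4, 10.5) slices to a regular 16-gon of circumradius 9.492 (√(r²−h²) with h=0.4 from center) (area = (16/2)·9.492²·sin(360°/16) = 275.81 mm²); Taking the intersection: the r=9.5 sphere at (-4, 10.5) partially overlaps the 22×7.5 cube; clipping to the common part keeps 17.03 mm² — area = 17.03 mm². Checking containment: at z = 12.9 the cross-section extends beyond the z = 10.65 cross-section by about 1.27 mm².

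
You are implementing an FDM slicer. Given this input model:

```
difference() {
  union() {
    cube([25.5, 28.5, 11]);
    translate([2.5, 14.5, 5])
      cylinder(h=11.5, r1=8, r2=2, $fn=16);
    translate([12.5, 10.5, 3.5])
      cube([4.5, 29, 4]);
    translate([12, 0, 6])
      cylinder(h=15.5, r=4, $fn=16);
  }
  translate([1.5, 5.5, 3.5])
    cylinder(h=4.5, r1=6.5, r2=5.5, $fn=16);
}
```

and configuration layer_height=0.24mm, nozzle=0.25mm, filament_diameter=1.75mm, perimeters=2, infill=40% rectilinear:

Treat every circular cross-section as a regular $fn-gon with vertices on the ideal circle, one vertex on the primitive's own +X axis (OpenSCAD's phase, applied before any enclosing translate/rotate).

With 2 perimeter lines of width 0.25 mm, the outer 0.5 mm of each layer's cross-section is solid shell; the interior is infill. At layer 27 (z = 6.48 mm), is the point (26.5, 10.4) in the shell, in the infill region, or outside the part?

At z = 6.48 mm: the 25.5×28.5 cube contributes its full rectangle; the cone at (2.5, 14.5) (r1=8→r2=2) has section circumradius 7.228 here — a regular 16-gon; the cube at (12.5, 10.5) is present — its section is the full 4.5×29 rectangle; the cylinder at (12, 0): section is a regular 16-gon, circumradius r=4; Taking the union: the regions partially overlap (shared area 220.36 mm²), so overlapping operands fuse into one piece — 1 connected region; the cone at (1.5, 5.5) (r1=6.5→r2=5.5) has section circumradius 5.838 here — a regular 16-gon; After the difference (first − rest): starting from the result so far, the cone at (1.5, 5.5) partially overlaps it — only the 73.74 mm² overlap (of its 104.33 mm²) is removed, clipping the outline — 1 connected region. Overall, the cross-section is a single solid region. The nearest boundary edge runs (25.50, 28.50)→(25.50, 0.00); distance from the point to it = 1.00 mm. The point is not inside any of the regions above, so it lies outside the cross-section (1.00 mm from the nearest boundary).

outside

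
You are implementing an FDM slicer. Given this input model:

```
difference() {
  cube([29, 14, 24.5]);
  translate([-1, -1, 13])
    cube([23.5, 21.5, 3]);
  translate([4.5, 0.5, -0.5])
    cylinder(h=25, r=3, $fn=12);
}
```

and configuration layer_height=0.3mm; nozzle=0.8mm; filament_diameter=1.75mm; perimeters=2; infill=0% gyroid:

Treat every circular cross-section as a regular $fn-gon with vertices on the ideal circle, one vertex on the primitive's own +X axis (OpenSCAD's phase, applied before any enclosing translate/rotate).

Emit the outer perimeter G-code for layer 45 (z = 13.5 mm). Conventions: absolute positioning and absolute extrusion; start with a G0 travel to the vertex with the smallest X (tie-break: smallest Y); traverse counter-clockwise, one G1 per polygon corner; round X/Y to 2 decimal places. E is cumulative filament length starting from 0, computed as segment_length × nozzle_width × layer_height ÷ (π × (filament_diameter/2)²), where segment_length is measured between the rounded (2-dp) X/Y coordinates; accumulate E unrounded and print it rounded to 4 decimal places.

G0 X22.50 Y0.00 Z13.50
G1 X29.00 Y0.00 E0.6486
G1 X29.00 Y14.00 E2.0455
G1 X22.50 Y14.00 E2.6941
G1 X22.50 Y0.00 E4.0910

At z = 13.5 mm: the cube is present — its section is the full 29×14 rectangle; the cube at (-1, -1) (footprint 23.5×21.5) is included at this height; the r=3 cylinder at (4.5, 0.5) gives a regular 12-gon of circumradius 3 (constant along its height); Subtracting the remaining from the first: starting from the 29×14 cube, the 23.5×21.5 cube at (-1, -1) partially overlaps it — only the 315.00 mm² overlap (of its 505.25 mm²) is removed, clipping the outline; the r=3 cylinder at (4.5, 0.5) misses the remaining region (no effect) — 1 connected region. The outline is a single polygon with 4 vertices. Extrusion per mm of travel: 0.8 × 0.3 / (π × 0.875²) = 0.099780. Accumulating E over each segment gives final E = 4.0910.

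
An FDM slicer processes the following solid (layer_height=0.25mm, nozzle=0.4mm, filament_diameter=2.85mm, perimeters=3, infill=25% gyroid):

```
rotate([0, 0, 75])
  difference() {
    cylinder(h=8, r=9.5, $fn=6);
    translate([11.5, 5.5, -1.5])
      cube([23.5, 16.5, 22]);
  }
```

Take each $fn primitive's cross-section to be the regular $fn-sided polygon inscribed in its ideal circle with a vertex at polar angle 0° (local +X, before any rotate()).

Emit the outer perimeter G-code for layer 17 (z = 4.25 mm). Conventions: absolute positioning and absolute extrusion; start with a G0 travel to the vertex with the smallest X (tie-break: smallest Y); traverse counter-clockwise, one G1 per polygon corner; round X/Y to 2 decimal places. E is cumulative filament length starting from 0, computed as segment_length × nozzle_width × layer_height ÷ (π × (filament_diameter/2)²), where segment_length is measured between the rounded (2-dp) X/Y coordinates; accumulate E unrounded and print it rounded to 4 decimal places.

At z = 4.25 mm: the cylinder: section is a regular 6-gon, circumradius r=9.5; the cube at (11.5, 5.5) is present — its section is the full 23.5×16.5 rectangle; After the difference (first − rest): starting from the r=9.5 cylinder, the 23.5×16.5 cube at (11.5, 5.5) misses the remaining region (no effect) — 1 connected region; (whole slice rotated 75° about Z — lengths, areas and connectivity unchanged). The outline is a single polygon with 6 vertices. Extrusion per mm of travel: 0.4 × 0.25 / (π × 1.425²) = 0.015675. Accumulating E over each segment gives final E = 0.8939.

G0 X-9.18 Y-2.46 Z4.25
G1 X-2.46 Y-9.18 E0.1490
G1 X6.72 Y-6.72 E0.2979
G1 X9.18 Y2.46 E0.4469
G1 X2.46 Y9.18 E0.5959
G1 X-6.72 Y6.72 E0.7449
G1 X-9.18 Y-2.46 E0.8939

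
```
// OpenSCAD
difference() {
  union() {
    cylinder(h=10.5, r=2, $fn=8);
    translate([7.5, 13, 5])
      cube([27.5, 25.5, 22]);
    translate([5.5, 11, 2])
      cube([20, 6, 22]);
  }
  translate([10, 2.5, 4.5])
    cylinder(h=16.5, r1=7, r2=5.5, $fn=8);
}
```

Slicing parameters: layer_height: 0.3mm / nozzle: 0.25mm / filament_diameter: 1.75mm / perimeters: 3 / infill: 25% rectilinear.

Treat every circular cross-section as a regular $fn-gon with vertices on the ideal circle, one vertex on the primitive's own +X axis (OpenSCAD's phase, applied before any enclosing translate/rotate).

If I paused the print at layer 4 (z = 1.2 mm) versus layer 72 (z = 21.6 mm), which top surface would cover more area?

layer 72 (z = 21.6 mm)

Layer 4 (z = 1.2): the r=2 cylinder contributes a regular 8-gon of circumradius 2 (area = (8/2)·2.000²·sin(360°/8) = 11.31 mm²); the cube at (7.5, 13) is absent (z outside [5, 27]); the cube at (5.5, 11) is not intersected at this z (z outside [2, 24]); Combining (union): only the r=2 cylinder is present, so the union is just that shape — area = 11.31 mm²; the cone at (10, 2.5) does not reach this height (z outside [4.5, 21]); Subtracting the remaining from the first: none of the subtracted shapes is present at this height, so that combined region is unchanged — area = 11.31 mm². So its area = 11.31 mm². Layer 72 (z = 21.6): the cylinder does not reach this height (z outside [0, 10.5]); the cube at (7.5, 13) is present — its section is the full 27.5×25.5 rectangle (area 701.25 mm²); the cube at (5.5, 11) is present — its section is the full 20×6 rectangle (area 120.00 mm²); Taking the union: the regions partially overlap — summed areas 821.25 mm² minus the doubly-counted overlap 72.00 mm² gives 749.25 mm² — area = 749.25 mm²; the cone at (10, 2.5) is not intersected at this z (z outside [4.5, 21]); Subtracting the remaining from the first: none of the subtracted shapes is present at this height, so the result so far is unchanged — area = 749.25 mm². So its area = 749.25 mm². Layer 72 is larger (749.25 vs 11.31 mm²).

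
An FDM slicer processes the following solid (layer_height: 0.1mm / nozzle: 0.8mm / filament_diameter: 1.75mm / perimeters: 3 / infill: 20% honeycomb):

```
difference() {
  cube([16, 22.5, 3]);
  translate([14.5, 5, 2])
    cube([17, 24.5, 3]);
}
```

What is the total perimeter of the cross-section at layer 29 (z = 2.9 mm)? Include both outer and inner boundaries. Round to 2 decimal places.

At z = 2.9 mm: the 16×22.5 cube contributes its full rectangle (perimeter 77.00 mm); the 17×24.5 cube at (14.5, 5) contributes its full rectangle (perimeter 83.00 mm); After the difference (first − rest): starting from the 16×22.5 cube, the 17×24.5 cube at (14.5, 5) partially overlaps it — only the 26.25 mm² overlap (of its 416.50 mm²) is removed, clipping the outline — boundary = 77.00 mm. Overall, the cross-section is a single solid region. Total boundary length (outer) = 77.00 mm.

77.00 mm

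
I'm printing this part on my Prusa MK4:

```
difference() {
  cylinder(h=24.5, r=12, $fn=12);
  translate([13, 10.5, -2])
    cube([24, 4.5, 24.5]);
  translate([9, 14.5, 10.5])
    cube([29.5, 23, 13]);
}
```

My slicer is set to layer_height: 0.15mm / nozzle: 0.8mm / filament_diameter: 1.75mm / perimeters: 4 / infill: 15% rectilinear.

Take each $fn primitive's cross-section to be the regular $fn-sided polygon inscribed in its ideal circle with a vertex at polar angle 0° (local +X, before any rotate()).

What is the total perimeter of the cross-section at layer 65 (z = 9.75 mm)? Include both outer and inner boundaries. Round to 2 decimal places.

74.54 mm

At z = 9.75 mm: the r=12 cylinder gives a regular 12-gon of circumradius 12 (constant along its height) (perimeter = 2·12·12.000·sin(180°/12) = 74.54 mm); the 24×4.5 cube at (13, 10.5) contributes its full rectangle (perimeter 57.00 mm); the cube at (9, 14.5) is absent (z outside [10.5, 23.5]); Taking the first minus the rest: starting from the r=12 cylinder, the 24×4.5 cube at (13, 10.5) misses the remaining region (no effect) — boundary = 74.54 mm. Overall, the cross-section is a single solid region. Total boundary length (outer) = 74.54 mm.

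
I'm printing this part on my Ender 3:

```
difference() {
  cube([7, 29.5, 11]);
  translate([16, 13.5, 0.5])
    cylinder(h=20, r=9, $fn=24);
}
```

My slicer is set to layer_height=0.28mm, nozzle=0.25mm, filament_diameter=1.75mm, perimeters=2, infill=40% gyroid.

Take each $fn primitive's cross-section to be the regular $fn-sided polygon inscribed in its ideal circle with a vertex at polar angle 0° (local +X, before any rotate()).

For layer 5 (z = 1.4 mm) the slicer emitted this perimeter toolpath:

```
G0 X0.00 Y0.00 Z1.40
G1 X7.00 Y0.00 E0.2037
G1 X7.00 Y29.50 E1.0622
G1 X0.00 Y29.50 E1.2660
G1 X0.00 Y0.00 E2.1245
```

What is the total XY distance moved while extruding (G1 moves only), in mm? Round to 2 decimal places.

73.00 mm

Sum the Euclidean lengths of each G1 segment: total = 73.00 mm.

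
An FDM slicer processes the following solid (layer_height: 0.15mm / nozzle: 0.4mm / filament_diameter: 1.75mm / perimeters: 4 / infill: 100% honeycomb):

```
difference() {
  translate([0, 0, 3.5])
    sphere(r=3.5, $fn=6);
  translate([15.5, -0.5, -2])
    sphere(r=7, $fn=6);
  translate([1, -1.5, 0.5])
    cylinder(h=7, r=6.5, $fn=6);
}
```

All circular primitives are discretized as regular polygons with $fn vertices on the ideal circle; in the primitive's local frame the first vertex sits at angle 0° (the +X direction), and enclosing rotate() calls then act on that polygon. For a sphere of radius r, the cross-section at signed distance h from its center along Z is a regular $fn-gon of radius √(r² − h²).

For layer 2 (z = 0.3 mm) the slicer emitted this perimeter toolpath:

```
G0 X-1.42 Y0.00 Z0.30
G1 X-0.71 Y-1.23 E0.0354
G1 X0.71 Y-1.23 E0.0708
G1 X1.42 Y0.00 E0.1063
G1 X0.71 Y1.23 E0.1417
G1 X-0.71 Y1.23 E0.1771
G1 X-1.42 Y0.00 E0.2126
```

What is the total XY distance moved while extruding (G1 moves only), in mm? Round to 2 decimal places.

Sum the Euclidean lengths of each G1 segment: total = 8.52 mm.

8.52 mm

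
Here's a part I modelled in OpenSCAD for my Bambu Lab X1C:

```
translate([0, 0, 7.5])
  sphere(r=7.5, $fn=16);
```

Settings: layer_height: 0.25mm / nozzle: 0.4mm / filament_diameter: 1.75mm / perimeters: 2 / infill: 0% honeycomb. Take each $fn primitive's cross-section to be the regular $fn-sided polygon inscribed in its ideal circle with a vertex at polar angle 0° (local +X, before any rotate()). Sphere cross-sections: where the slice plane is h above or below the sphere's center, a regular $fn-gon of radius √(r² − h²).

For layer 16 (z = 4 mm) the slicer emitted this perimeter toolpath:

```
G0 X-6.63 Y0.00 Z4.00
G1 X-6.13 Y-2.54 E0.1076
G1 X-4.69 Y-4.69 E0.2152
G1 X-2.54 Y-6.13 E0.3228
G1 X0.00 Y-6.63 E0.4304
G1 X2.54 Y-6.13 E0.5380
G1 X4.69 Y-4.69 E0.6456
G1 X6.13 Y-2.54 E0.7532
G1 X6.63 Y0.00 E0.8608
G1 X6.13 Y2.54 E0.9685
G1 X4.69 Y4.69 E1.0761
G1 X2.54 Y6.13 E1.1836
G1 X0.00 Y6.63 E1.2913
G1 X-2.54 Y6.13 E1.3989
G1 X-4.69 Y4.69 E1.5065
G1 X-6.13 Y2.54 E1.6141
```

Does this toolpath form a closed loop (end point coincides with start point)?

no

Start point (G0): (-6.63, 0.00). End point (last G1): the path does not return to the start — open.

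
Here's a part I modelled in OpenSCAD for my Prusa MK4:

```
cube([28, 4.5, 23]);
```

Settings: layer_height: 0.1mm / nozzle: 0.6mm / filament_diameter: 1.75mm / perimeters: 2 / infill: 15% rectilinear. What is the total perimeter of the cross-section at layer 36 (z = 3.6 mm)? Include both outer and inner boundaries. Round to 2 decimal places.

At z = 3.6 mm: the 28×4.5 cube contributes its full rectangle (perimeter 65.00 mm). Overall, the cross-section is a single solid region. Total boundary length (outer) = 65.00 mm.

65.00 mm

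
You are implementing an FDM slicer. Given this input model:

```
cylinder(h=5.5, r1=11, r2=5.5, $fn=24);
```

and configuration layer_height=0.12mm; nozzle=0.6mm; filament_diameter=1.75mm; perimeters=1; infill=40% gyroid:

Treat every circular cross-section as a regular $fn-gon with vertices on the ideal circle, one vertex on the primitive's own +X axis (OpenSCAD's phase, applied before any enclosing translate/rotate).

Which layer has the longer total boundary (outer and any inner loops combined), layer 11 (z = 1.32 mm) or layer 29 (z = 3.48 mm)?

layer 11 (z = 1.32 mm)

Layer 11 (z = 1.32): the cone (r1=11→r2=5.5) has section circumradius 9.680 here — a regular 24-gon (perimeter = 2·24·9.680·sin(180°/24) = 60.65 mm). So its perimeter = 60.65 mm. Layer 29 (z = 3.48): the cone (r1=11→r2=5.5) has section circumradius 7.520 here — a regular 24-gon (perimeter = 2·24·7.520·sin(180°/24) = 47.11 mm). So its perimeter = 47.11 mm. Layer 11 is larger (60.65 vs 47.11 mm).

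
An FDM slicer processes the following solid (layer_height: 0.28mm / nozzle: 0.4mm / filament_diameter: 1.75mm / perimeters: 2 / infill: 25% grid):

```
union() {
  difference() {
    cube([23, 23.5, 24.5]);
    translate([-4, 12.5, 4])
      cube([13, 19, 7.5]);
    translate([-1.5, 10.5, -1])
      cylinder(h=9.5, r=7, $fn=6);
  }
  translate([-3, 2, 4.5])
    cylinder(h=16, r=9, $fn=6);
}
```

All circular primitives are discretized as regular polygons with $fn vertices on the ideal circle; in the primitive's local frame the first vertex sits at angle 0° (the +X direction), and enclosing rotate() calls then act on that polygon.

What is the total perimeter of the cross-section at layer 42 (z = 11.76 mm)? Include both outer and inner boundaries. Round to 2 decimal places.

At z = 11.76 mm: the 23×23.5 cube contributes its full rectangle (perimeter 93.00 mm); the cube at (-4, 12.5) is absent (z outside [4, 11.5]); the cylinder at (-1.5, 10.5) is absent (z outside [-1, 8.5]); After the difference (first − rest): none of the subtracted shapes is present at this height, so the 23×23.5 cube is unchanged — boundary = 93.00 mm; the cylinder at (-3, 2): section is a regular 6-gon, circumradius r=9 (perimeter = 2·6·9.000·sin(180°/6) = 54.00 mm); Taking the union: the regions partially overlap (shared area 40.07 mm²), so the edge portions inside another operand are dropped and the merged outline is re-measured after clipping — boundary = 119.55 mm. Overall, the cross-section is a single solid region. Total boundary length (outer) = 119.55 mm.

119.55 mm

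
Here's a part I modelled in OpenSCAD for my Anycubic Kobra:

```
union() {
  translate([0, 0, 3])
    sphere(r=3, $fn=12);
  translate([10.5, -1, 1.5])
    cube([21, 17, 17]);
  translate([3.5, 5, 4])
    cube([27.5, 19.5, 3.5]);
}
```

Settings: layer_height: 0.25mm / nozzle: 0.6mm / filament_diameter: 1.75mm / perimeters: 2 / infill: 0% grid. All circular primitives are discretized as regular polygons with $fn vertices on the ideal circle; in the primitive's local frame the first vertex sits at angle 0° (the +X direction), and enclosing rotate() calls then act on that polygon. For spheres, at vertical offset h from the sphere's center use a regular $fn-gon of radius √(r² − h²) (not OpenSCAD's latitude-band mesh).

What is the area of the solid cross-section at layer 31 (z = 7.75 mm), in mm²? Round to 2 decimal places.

At z = 7.75 mm: the sphere is absent (|z−center|=4.750 > r=3); the 21×17 cube at (10.5, -1) contributes its full rectangle (area 357.00 mm²); the cube at (3.5, 5) is not intersected at this z (z outside [4, 7.5]); Merging all regions: only the 21×17 cube at (10.5, -1) is present, so the union is just that shape — area = 357.00 mm². Overall, the cross-section is a single solid region. Net area = 357.00 mm².

357.00 mm²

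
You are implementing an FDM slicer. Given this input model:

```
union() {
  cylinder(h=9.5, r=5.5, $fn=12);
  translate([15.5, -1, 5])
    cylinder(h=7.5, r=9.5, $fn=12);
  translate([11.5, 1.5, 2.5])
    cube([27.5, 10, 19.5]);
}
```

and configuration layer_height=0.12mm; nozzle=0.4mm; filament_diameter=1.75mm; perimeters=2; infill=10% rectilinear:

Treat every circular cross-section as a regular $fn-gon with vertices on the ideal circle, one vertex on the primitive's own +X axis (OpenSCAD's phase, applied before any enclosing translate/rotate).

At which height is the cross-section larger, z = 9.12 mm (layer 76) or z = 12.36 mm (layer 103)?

layer 76 (z = 9.12 mm)

Layer 76 (z = 9.12): the cylinder: section is a regular 12-gon, circumradius r=5.5 (area = (12/2)·5.500²·sin(360°/12) = 90.75 mm²); the r=9.5 cylinder at (15.5, -1) gives a regular 12-gon of circumradius 9.5 (constant along its height) (area = (12/2)·9.500²·sin(360°/12) = 270.75 mm²); the 27.5×10 cube at (11.5, 1.5) contributes its full rectangle (area 275.00 mm²); Combining (union): the regions partially overlap — summed areas 636.50 mm² minus the doubly-counted overlap 70.63 mm² gives 565.87 mm² — area = 565.87 mm². So its area = 565.87 mm². Layer 103 (z = 12.36): the cylinder does not reach this height (z outside [0, 9.5]); the r=9.5 cylinder at (15.5, -1) contributes a regular 12-gon of circumradius 9.5 (area = (12/2)·9.500²·sin(360°/12) = 270.75 mm²); the cube at (11.5, 1.5) (footprint 27.5×10) is included at this height (area 275.00 mm²); Merging all regions: the regions partially overlap — summed areas 545.75 mm² minus the doubly-counted overlap 70.63 mm² gives 475.12 mm² — area = 475.12 mm². So its area = 475.12 mm². Layer 76 is larger (565.87 vs 475.12 mm²).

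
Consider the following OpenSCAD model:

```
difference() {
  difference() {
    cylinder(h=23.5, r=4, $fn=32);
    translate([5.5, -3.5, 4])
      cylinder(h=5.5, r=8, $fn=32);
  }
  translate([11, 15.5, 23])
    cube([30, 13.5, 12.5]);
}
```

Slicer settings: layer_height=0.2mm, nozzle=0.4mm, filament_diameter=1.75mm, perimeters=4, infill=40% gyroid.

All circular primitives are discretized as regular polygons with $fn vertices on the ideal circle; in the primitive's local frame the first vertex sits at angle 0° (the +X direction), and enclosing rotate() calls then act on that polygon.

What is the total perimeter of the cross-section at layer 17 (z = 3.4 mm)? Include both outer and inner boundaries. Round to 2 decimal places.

25.09 mm

At z = 3.4 mm: the cylinder: section is a regular 32-gon, circumradius r=4 (perimeter = 2·32·4.000·sin(180°/32) = 25.09 mm); the cylinder at (5.5, -3.5) is absent (z outside [4, 9.5]); Taking the first minus the rest: none of the subtracted shapes is present at this height, so the r=4 cylinder is unchanged — boundary = 25.09 mm; the cube at (11, 15.5) does not reach this height (z outside [23, 35.5]); Taking the first minus the rest: none of the subtracted shapes is present at this height, so the result so far is unchanged — boundary = 25.09 mm. Overall, the cross-section is a single solid region. Total boundary length (outer) = 25.09 mm.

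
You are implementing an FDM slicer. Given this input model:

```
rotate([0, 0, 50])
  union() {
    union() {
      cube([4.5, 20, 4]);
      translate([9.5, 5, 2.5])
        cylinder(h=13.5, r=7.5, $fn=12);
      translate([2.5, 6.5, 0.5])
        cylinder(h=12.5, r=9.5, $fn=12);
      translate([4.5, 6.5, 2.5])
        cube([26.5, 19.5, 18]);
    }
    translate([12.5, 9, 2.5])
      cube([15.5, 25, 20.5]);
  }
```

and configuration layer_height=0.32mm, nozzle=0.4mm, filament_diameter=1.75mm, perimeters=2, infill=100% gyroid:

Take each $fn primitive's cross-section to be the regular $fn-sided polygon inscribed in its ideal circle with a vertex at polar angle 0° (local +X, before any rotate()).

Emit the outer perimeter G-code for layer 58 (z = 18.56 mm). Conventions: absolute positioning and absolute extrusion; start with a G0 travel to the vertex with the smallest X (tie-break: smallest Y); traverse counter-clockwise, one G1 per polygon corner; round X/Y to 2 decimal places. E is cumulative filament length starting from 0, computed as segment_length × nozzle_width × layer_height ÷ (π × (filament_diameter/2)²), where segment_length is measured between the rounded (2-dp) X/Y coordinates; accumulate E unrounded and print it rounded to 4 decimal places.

G0 X-18.01 Y31.43 Z18.56
G1 X-11.88 Y26.29 E0.4257
G1 X-17.02 Y20.16 E0.8514
G1 X-2.09 Y7.63 E1.8887
G1 X14.95 Y27.93 E3.2991
G1 X0.01 Y40.46 E4.3368
G1 X-1.92 Y38.16 E4.4965
G1 X-8.05 Y43.30 E4.9223
G1 X-18.01 Y31.43 E5.7469

At z = 18.56 mm: the cube does not reach this height (z outside [0, 4]); the cylinder at (9.5, 5) does not reach this height (z outside [2.5, 16]); the cylinder at (2.5, 6.5) does not reach this height (z outside [0.5, 13]); the 26.5×19.5 cube at (4.5, 6.5) contributes its full rectangle; Taking the union: only the 26.5×19.5 cube at (4.5, 6.5) is present, so the union is just that shape — 1 connected region; the 15.5×25 cube at (12.5, 9) contributes its full rectangle; Merging all regions: the regions partially overlap (shared area 263.50 mm²), so overlapping operands fuse into one piece — 1 connected region; (rotated 50° about Z; rotation is an isometry so areas/perimeters/island counts are preserved). The outline is a single polygon with 8 vertices. Extrusion per mm of travel: 0.4 × 0.32 / (π × 0.875²) = 0.053216. Accumulating E over each segment gives final E = 5.7469.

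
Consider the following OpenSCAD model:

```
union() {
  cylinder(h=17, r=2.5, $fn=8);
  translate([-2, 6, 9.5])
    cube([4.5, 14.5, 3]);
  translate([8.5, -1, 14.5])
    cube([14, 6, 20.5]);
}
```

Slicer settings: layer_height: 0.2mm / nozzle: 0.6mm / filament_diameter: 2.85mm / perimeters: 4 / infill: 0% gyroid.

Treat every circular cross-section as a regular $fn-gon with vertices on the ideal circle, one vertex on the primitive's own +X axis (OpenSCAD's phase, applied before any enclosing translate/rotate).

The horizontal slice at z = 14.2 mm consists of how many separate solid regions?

1

At z = 14.2 mm: the r=2.5 cylinder contributes a regular 8-gon of circumradius 2.5; the cube at (-2, 6) is absent (z outside [9.5, 12.5]); the cube at (8.5, -1) does not reach this height (z outside [14.5, 35]); Taking the union: only the r=2.5 cylinder is present, so the union is just that shape — 1 connected region. The result has 1 disconnected region.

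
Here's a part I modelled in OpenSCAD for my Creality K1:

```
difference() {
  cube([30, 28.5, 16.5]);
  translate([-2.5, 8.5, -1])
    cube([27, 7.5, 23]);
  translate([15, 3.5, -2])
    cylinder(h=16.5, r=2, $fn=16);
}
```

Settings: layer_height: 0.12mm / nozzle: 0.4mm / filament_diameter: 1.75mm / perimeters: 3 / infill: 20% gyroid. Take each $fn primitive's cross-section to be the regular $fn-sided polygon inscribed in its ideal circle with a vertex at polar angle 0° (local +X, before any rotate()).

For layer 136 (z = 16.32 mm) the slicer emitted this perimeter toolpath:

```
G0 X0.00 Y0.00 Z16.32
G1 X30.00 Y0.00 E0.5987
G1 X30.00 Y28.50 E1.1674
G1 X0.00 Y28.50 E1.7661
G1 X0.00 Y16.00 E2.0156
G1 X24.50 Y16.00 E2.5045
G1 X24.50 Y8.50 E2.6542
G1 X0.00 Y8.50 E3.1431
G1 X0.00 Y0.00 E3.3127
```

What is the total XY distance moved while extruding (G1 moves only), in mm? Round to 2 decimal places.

166.00 mm

Sum the Euclidean lengths of each G1 segment: total = 166.00 mm.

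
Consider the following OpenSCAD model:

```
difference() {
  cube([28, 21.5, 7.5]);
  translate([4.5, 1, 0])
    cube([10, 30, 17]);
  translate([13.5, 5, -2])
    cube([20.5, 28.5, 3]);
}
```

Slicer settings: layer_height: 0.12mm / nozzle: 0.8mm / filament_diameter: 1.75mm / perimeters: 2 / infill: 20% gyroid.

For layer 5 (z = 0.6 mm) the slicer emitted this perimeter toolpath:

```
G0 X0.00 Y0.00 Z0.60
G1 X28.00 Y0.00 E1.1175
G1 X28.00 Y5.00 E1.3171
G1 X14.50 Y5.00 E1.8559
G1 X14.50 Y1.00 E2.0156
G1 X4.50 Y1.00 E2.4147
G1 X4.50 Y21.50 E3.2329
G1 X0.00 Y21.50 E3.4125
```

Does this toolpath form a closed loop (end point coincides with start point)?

no

Start point (G0): (0.00, 0.00). End point (last G1): the path does not return to the start — open.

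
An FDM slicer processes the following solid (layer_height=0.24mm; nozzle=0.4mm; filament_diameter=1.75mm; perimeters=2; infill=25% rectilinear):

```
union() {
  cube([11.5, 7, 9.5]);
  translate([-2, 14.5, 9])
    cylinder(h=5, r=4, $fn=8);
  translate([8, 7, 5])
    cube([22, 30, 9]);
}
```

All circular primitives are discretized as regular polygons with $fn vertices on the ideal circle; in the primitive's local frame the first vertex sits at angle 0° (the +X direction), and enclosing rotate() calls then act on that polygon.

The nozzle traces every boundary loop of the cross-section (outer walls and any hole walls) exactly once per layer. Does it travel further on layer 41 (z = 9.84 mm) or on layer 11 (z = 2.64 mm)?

Layer 41 (z = 9.84): the cube does not reach this height (z outside [0, 9.5]); the cylinder at (-2, 14.5): section is a regular 8-gon, circumradius r=4 (perimeter = 2·8·4.000·sin(180°/8) = 24.49 mm); the cube at (8, 7) (footprint 22×30) is included at this height (perimeter 104.00 mm); Merging all regions: the 2 present regions are separate (no shared area or edge), so areas and boundary lengths simply add and each stays a separate island — boundary = 128.49 mm. So its perimeter = 128.49 mm. Layer 11 (z = 2.64): the 11.5×7 cube contributes its full rectangle (perimeter 37.00 mm); the cylinder at (-2, 14.5) is absent (z outside [9, 14]); the cube at (8, 7) does not reach this height (z outside [5, 14]); Combining (union): only the 11.5×7 cube is present, so the union is just that shape — boundary = 37.00 mm. So its perimeter = 37.00 mm. Layer 41 is larger (128.49 vs 37.00 mm).

layer 41 (z = 9.84 mm)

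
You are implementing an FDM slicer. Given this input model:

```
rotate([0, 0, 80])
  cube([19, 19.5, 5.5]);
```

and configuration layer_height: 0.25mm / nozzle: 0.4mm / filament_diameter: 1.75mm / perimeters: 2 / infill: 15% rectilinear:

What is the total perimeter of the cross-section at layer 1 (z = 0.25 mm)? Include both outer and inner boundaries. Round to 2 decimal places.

At z = 0.25 mm: the cube is present — its section is the full 19×19.5 rectangle (perimeter 77.00 mm); (whole slice rotated 80° about Z — lengths, areas and connectivity unchanged). Overall, the cross-section is a single solid region. Total boundary length (outer) = 77.00 mm.

77.00 mm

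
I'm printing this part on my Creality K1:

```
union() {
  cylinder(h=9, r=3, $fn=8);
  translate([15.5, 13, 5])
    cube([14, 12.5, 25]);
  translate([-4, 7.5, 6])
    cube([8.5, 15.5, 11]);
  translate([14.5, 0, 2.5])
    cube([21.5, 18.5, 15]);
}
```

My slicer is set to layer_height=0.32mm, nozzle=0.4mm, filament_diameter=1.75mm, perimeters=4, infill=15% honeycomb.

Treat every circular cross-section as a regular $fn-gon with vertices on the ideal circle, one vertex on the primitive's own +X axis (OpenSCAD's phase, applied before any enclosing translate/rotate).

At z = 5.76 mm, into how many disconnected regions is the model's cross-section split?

At z = 5.76 mm: the r=3 cylinder contributes a regular 8-gon of circumradius 3; the cube at (15.5, 13) (footprint 14×12.5) is included at this height; the cube at (-4, 7.5) is absent (z outside [6, 17]); the 21.5×18.5 cube at (14.5, 0) contributes its full rectangle; Combining (union): the regions partially overlap (shared area 77.00 mm²), so overlapping operands fuse into one piece — 2 connected regions. The result has 2 disconnected regions.

2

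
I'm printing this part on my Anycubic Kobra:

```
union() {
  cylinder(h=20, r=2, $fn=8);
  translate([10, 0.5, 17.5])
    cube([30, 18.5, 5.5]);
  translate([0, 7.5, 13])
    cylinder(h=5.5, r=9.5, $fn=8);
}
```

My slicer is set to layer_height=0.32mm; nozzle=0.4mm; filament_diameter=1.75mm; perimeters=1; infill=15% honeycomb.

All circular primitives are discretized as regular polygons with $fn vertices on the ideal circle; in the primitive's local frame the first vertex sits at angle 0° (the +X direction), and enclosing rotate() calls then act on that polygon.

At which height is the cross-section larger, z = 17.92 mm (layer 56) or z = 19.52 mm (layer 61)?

Layer 56 (z = 17.92): the r=2 cylinder gives a regular 8-gon of circumradius 2 (constant along its height) (area = (8/2)·2.000²·sin(360°/8) = 11.31 mm²); the cube at (10, 0.5) is present — its section is the full 30×18.5 rectangle (area 555.00 mm²); the r=9.5 cylinder at (0, 7.5) contributes a regular 8-gon of circumradius 9.5 (area = (8/2)·9.500²·sin(360°/8) = 255.27 mm²); Taking the union: the regions partially overlap — summed areas 821.58 mm² minus the doubly-counted overlap 11.31 mm² gives 810.27 mm² — area = 810.27 mm². So its area = 810.27 mm². Layer 61 (z = 19.52): the cylinder: section is a regular 8-gon, circumradius r=2 (area = (8/2)·2.000²·sin(360°/8) = 11.31 mm²); the cube at (10, 0.5) is present — its section is the full 30×18.5 rectangle (area 555.00 mm²); the cylinder at (0, 7.5) is absent (z outside [13, 18.5]); Merging all regions: the 2 present regions are separate (no shared area or edge), so areas and boundary lengths simply add and each stays a separate island — area = 566.31 mm². So its area = 566.31 mm². Layer 56 is larger (810.27 vs 566.31 mm²).

layer 56 (z = 17.92 mm)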